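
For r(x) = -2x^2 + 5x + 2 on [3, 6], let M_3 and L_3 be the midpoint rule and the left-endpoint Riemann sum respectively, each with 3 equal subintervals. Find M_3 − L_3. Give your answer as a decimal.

M_3 = -52.
L_3 = -34.
M_3 − L_3 = -18.

-18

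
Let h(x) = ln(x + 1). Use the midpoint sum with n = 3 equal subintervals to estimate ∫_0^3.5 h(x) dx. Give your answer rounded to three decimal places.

3.309

Δx = (3.5 − 0)/3 = 7/6.
Midpoints: 7/12, 1.75, 35/12.
h(7/12) ≈ 0.460, h(1.75) ≈ 1.012, h(35/12) ≈ 1.365.
Sum = Δx · [h(7/12) + h(1.75) + h(35/12)].
Sum ≈ 3.309.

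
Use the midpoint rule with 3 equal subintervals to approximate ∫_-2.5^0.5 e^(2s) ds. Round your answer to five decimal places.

1.15365

Δs = (0.5 − (-2.5))/3 = 1.
Midpoints: -2, -1, 0.
f(-2) ≈ 0.01832, f(-1) ≈ 0.13534, f(0) ≈ 1.00000.
Sum = Δs · [f(-2) + f(-1) + f(0)].
Sum ≈ 1.15365.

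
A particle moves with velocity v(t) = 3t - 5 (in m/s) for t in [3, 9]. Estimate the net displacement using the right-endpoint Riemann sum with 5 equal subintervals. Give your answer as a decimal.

Δt = (9 − 3)/5 = 1.2.
Right endpoints: 4.2, 5.4, 6.6, 7.8, 9.
v(4.2) = 7.6, v(5.4) = 11.2, v(6.6) = 14.8, v(7.8) = 18.4, v(9) = 22.
Sum = Δt · [v(4.2) + v(5.4) + v(6.6) + v(7.8) + v(9)].
Sum = 88.8.

88.8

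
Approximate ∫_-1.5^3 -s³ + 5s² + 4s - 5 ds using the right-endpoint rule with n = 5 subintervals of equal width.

33.93

Δs = (3 − (-1.5))/5 = 0.9.
Right endpoints: -0.6, 0.3, 1.2, 2.1, 3.
f(-0.6) = -5.384, f(0.3) = -3.377, f(1.2) = 5.272, f(2.1) = 16.189, f(3) = 25.
Sum = Δs · [f(-0.6) + f(0.3) + f(1.2) + f(2.1) + f(3)].
Sum = 33.93.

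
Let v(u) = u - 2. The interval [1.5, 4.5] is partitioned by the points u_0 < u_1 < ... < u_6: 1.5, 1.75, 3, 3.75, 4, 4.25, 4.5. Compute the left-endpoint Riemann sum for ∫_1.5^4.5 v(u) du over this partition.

Subinterval widths: 0.25, 1.25, 0.75, 0.25, 0.25, 0.25.
Left endpoints: 1.5, 1.75, 3, 3.75, 4, 4.25.
v(1.5) = -0.5, v(1.75) = -0.25, v(3) = 1, v(3.75) = 1.75, v(4) = 2, v(4.25) = 2.25.
Sum = Σ Δu_i · v(u_i).
Sum = 1.8125.

1.8125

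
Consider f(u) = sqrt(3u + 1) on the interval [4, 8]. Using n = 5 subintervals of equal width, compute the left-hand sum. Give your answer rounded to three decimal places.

Δu = (8 − 4)/5 = 0.8.
Left endpoints: 4, 4.8, 5.6, 6.4, 7.2.
f(4) ≈ 3.606, f(4.8) ≈ 3.924, f(5.6) ≈ 4.219, f(6.4) ≈ 4.494, f(7.2) ≈ 4.754.
Sum = Δu · [f(4) + f(4.8) + f(5.6) + f(6.4) + f(7.2)].
Sum ≈ 16.798.

16.798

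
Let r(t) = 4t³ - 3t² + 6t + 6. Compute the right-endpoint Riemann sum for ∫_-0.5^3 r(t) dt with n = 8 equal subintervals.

Δt = (3 − (-0.5))/8 = 0.4375.
Right endpoints: -0.0625, 0.375, 0.8125, 1.25, 1.6875, 2.125, 2.5625, 3.
r(-0.0625) = 5747/1024, r(0.375) = 8.0390625, r(0.8125) = 11305/1024, r(1.25) = 16.625, r(1.6875) = 27447/1024, r(2.125) = 43.5859375, r(2.5625) = 70637/1024, r(3) = 105.
Sum = Δt · [r(-0.0625) + r(0.375) + r(0.8125) + ...].
Sum = 124.98828125.

124.98828125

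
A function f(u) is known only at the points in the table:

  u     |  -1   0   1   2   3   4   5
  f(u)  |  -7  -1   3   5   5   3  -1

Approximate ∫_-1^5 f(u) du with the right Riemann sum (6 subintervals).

Δu = 1.
Sum = 1·[(-1) + 3 + 5 + 5 + 3 + (-1)] = 14.

14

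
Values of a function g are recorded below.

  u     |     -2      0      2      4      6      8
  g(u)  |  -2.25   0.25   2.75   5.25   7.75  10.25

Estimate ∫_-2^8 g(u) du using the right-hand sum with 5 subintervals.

52.5

Δu = 2.
Sum = 2·[0.25 + 2.75 + 5.25 + 7.75 + 10.25] = 52.5.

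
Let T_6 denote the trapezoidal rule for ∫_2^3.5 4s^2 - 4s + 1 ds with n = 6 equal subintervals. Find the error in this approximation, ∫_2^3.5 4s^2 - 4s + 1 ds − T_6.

-0.0625

Exact integral: ∫_2^3.5 f(s) ds = 31.5.
T_6 = 31.5625.
Error = 31.5 − 31.5625 = -0.0625.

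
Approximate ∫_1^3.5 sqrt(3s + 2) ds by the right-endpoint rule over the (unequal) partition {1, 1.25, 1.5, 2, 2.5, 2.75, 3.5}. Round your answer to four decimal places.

Subinterval widths: 0.25, 0.25, 0.5, 0.5, 0.25, 0.75.
Right endpoints: 1.25, 1.5, 2, 2.5, 2.75, 3.5.
f(1.25) ≈ 2.3979, f(1.5) ≈ 2.5495, f(2) ≈ 2.8284, f(2.5) ≈ 3.0822, f(2.75) ≈ 3.2016, f(3.5) ≈ 3.5355.
Sum = Σ Δs_i · f(s_i).
Sum ≈ 7.6442.

7.6442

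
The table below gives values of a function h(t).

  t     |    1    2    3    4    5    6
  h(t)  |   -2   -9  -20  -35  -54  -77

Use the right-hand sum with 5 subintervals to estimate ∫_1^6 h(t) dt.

Δt = 1.
Sum = 1·[(-9) + (-20) + (-35) + (-54) + (-77)] = -195.

-195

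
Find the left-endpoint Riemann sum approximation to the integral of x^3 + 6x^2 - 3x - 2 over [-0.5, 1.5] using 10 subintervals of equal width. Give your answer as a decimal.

Δx = (1.5 − (-0.5))/10 = 0.2.
Left endpoints: -0.5, -0.3, -0.1, 0.1, 0.3, 0.5, 0.7, 0.9, 1.1, 1.3.
f(-0.5) = 0.875, f(-0.3) = -0.587, f(-0.1) = -1.641, f(0.1) = -2.239, f(0.3) = -2.333, f(0.5) = -1.875, f(0.7) = -0.817, f(0.9) = 0.889, f(1.1) = 3.291, f(1.3) = 6.437.
Sum = Δx · [f(-0.5) + f(-0.3) + f(-0.1) + ...].
Sum = 0.4.

0.4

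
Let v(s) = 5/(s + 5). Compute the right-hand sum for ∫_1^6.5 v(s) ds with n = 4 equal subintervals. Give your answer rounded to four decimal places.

2.9948

Δs = (6.5 − 1)/4 = 1.375.
Right endpoints: 2.375, 3.75, 5.125, 6.5.
v(2.375) = 40/59, v(3.75) = 4/7, v(5.125) = 40/81, v(6.5) = 10/23.
Sum = Δs · [v(2.375) + v(3.75) + v(5.125) + v(6.5)].
Sum ≈ 2.9948.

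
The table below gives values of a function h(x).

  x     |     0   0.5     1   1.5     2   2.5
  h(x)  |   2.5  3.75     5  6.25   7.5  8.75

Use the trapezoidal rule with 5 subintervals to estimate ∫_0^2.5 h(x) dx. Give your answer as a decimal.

14.0625

Δx = 0.5.
T_5 = (0.5/2)·[2.5 + 2·3.75 + 2·5 + 2·6.25 + 2·7.5 + 8.75] = 14.0625.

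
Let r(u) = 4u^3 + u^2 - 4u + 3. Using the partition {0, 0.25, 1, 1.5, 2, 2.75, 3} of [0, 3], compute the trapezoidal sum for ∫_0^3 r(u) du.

Subinterval widths: 0.25, 0.75, 0.5, 0.5, 0.75, 0.25.
r(0) = 3, r(0.25) = 2.125, r(1) = 4, r(1.5) = 12.75, r(2) = 31, r(2.75) = 82.75, r(3) = 108.
On each subinterval the trapezoid contributes (Δu_i/2)·[r(u_{i-1}) + r(u_i)].
Sum = 84.5625.

84.5625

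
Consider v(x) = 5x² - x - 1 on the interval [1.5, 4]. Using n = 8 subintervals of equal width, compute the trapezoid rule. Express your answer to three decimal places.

91.870

Δx = (4 − 1.5)/8 = 0.3125.
v(1.5) = 8.75, v(1.8125) = 13.61328125, v(2.125) = 19.453125, v(2.4375) = 26.26953125, v(2.75) = 34.0625, v(3.0625) = 42.83203125, v(3.375) = 52.578125, v(3.6875) = 63.30078125, v(4) = 75.
T_8 = (Δx/2)·[v(x_0) + 2v(x_1) + ... + 2v(x_{7}) + v(x_8)].
Sum ≈ 91.870.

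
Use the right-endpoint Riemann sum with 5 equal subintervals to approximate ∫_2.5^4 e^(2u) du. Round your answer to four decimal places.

Δu = (4 − 2.5)/5 = 0.3.
Right endpoints: 2.8, 3.1, 3.4, 3.7, 4.
f(2.8) ≈ 270.4264, f(3.1) ≈ 492.7490, f(3.4) ≈ 897.8473, f(3.7) ≈ 1635.9844, f(4) ≈ 2980.9580.
Sum = Δu · [f(2.8) + f(3.1) + f(3.4) + f(3.7) + f(4)].
Sum ≈ 1883.3895.

1883.3895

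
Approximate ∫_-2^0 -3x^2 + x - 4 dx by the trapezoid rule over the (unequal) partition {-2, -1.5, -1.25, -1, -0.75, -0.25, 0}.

Subinterval widths: 0.5, 0.25, 0.25, 0.25, 0.5, 0.25.
f(-2) = -18, f(-1.5) = -12.25, f(-1.25) = -9.9375, f(-1) = -8, f(-0.75) = -6.4375, f(-0.25) = -4.4375, f(0) = -4.
On each subinterval the trapezoid contributes (Δx_i/2)·[f(x_{i-1}) + f(x_i)].
Sum = -18.15625.

-18.15625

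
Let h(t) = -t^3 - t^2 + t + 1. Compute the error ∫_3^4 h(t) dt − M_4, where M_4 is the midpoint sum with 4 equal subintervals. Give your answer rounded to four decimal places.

Exact integral: ∫_3^4 h(t) dt ≈ -51.583333.
M_4 = -51.5234375.
Error ≈ -51.583333 − (-51.5234375) ≈ -0.0599.

-0.0599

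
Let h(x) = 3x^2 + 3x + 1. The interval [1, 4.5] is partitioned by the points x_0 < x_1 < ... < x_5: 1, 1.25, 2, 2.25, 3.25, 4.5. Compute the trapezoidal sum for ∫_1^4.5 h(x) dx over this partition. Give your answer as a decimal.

124.203125

Subinterval widths: 0.25, 0.75, 0.25, 1, 1.25.
h(1) = 7, h(1.25) = 9.4375, h(2) = 19, h(2.25) = 22.9375, h(3.25) = 42.4375, h(4.5) = 75.25.
On each subinterval the trapezoid contributes (Δx_i/2)·[h(x_{i-1}) + h(x_i)].
Sum = 124.203125.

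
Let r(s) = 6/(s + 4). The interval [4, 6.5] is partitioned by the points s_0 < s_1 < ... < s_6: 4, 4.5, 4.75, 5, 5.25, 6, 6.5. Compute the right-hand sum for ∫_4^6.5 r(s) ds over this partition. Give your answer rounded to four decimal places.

1.5889

Subinterval widths: 0.5, 0.25, 0.25, 0.25, 0.75, 0.5.
Right endpoints: 4.5, 4.75, 5, 5.25, 6, 6.5.
r(4.5) = 12/17, r(4.75) = 24/35, r(5) = 2/3, r(5.25) = 24/37, r(6) = 0.6, r(6.5) = 4/7.
Sum = Σ Δs_i · r(s_i).
Sum ≈ 1.5889.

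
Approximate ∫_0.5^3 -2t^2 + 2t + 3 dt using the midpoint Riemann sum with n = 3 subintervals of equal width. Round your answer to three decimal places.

-1.377

Δt = (3 − 0.5)/3 = 5/6.
Midpoints: 11/12, 1.75, 31/12.
f(11/12) = 227/72, f(1.75) = 0.375, f(31/12) = -373/72.
Sum = Δt · [f(11/12) + f(1.75) + f(31/12)].
Sum ≈ -1.377.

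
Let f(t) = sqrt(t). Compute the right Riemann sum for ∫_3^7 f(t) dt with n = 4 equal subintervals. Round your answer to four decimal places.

9.3313

Δt = (7 − 3)/4 = 1.
Right endpoints: 4, 5, 6, 7.
f(4) ≈ 2.0000, f(5) ≈ 2.2361, f(6) ≈ 2.4495, f(7) ≈ 2.6458.
Sum = Δt · [f(4) + f(5) + f(6) + f(7)].
Sum ≈ 9.3313.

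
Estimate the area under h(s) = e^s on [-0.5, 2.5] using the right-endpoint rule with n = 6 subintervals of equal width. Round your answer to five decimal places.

14.71012

Δs = (2.5 − (-0.5))/6 = 0.5.
Right endpoints: 0, 0.5, 1, 1.5, 2, 2.5.
h(0) ≈ 1.00000, h(0.5) ≈ 1.64872, h(1) ≈ 2.71828, h(1.5) ≈ 4.48169, h(2) ≈ 7.38906, h(2.5) ≈ 12.18249.
Sum = Δs · [h(0) + h(0.5) + h(1) + ...].
Sum ≈ 14.71012.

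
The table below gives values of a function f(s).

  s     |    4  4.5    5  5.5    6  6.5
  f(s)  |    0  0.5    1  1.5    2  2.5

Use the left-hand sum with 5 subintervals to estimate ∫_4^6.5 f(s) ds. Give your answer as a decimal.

Δs = 0.5.
Sum = 0.5·[0 + 0.5 + 1 + 1.5 + 2] = 2.5.

2.5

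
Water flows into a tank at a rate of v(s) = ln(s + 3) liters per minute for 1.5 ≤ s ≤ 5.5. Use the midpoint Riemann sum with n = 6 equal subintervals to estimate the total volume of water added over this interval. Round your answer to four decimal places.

Δs = (5.5 − 1.5)/6 = 2/3.
Midpoints: 11/6, 2.5, 19/6, 23/6, 4.5, 31/6.
v(11/6) ≈ 1.5755, v(2.5) ≈ 1.7047, v(19/6) ≈ 1.8192, v(23/6) ≈ 1.9218, v(4.5) ≈ 2.0149, v(31/6) ≈ 2.1001.
Sum = Δs · [v(11/6) + v(2.5) + v(19/6) + ...].
Sum ≈ 7.4241.

7.4241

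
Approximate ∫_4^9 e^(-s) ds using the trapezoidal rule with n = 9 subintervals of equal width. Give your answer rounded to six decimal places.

0.018658

Δs = (9 − 4)/9 = 5/9.
f(4) ≈ 0.018316, f(41/9) ≈ 0.010509, f(46/9) ≈ 0.006029, f(17/3) ≈ 0.003459, f(56/9) ≈ 0.001985, f(61/9) ≈ 0.001139, f(22/3) ≈ 0.000653, f(71/9) ≈ 0.000375, f(76/9) ≈ 0.000215, f(9) ≈ 0.000123.
T_9 = (Δs/2)·[f(s_0) + 2f(s_1) + ... + 2f(s_{8}) + f(s_9)].
Sum ≈ 0.018658.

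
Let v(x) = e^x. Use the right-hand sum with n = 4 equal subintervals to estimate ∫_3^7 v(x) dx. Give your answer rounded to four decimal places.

1703.0733

Δx = (7 − 3)/4 = 1.
Right endpoints: 4, 5, 6, 7.
v(4) ≈ 54.5982, v(5) ≈ 148.4132, v(6) ≈ 403.4288, v(7) ≈ 1096.6332.
Sum = Δx · [v(4) + v(5) + v(6) + v(7)].
Sum ≈ 1703.0733.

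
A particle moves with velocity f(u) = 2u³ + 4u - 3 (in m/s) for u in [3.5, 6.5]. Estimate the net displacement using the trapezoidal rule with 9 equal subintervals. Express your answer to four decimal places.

Δu = (6.5 − 3.5)/9 = 1/3.
f(3.5) = 96.75, f(23/6) = 13499/108, f(25/6) = 17101/108, f(4.5) = 197.25, f(29/6) = 26153/108, f(31/6) = 31699/108, f(5.5) = 351.75, f(35/6) = 45071/108, f(37/6) = 52993/108, f(6.5) = 572.25.
T_9 = (Δu/2)·[f(u_0) + 2f(u_1) + ... + 2f(u_{8}) + f(u_9)].
Sum ≈ 870.1667.

870.1667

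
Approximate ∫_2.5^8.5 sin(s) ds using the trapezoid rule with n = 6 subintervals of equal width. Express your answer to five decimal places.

-0.18225

Δs = (8.5 − 2.5)/6 = 1.
f(2.5) ≈ 0.59847, f(3.5) ≈ -0.35078, f(4.5) ≈ -0.97753, f(5.5) ≈ -0.70554, f(6.5) ≈ 0.21512, f(7.5) ≈ 0.93800, f(8.5) ≈ 0.79849.
T_6 = (Δs/2)·[f(s_0) + 2f(s_1) + ... + 2f(s_{5}) + f(s_6)].
Sum ≈ -0.18225.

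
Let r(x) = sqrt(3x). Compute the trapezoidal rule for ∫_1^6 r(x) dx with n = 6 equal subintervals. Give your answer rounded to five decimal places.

Δx = (6 − 1)/6 = 5/6.
r(1) ≈ 1.73205, r(11/6) ≈ 2.34521, r(8/3) ≈ 2.82843, r(3.5) ≈ 3.24037, r(13/3) ≈ 3.60555, r(31/6) ≈ 3.93700, r(6) ≈ 4.24264.
T_6 = (Δx/2)·[r(x_0) + 2r(x_1) + ... + 2r(x_{5}) + r(x_6)].
Sum ≈ 15.78659.

15.78659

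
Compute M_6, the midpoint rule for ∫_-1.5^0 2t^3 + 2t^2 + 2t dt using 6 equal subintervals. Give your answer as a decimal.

-2.51171875

Δt = (0 − (-1.5))/6 = 0.25.
Midpoints: -1.375, -1.125, -0.875, -0.625, -0.375, -0.125.
f(-1.375) = -4.16796875, f(-1.125) = -2.56640625, f(-0.875) = -1.55859375, f(-0.625) = -0.95703125, f(-0.375) = -0.57421875, f(-0.125) = -0.22265625.
Sum = Δt · [f(-1.375) + f(-1.125) + f(-0.875) + ...].
Sum = -2.51171875.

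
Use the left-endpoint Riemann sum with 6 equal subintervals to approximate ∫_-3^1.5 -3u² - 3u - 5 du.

Δu = (1.5 − (-3))/6 = 0.75.
Left endpoints: -3, -2.25, -1.5, -0.75, 0, 0.75.
f(-3) = -23, f(-2.25) = -13.4375, f(-1.5) = -7.25, f(-0.75) = -4.4375, f(0) = -5, f(0.75) = -8.9375.
Sum = Δu · [f(-3) + f(-2.25) + f(-1.5) + ...].
Sum = -46.546875.

-46.546875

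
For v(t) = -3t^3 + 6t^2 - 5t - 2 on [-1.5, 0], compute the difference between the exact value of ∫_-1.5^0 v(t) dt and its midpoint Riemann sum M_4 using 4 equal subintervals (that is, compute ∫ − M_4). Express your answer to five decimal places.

Exact integral: ∫_-1.5^0 v(t) dt = 13.171875.
M_4 ≈ 12.9477539.
Error ≈ 13.171875 − 12.9477539 ≈ 0.22412.

0.22412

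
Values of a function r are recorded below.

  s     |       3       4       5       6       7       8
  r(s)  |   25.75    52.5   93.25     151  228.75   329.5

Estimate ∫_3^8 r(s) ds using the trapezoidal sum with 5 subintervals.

703.125

Δs = 1.
T_5 = (1/2)·[25.75 + 2·52.5 + 2·93.25 + 2·151 + 2·228.75 + 329.5] = 703.125.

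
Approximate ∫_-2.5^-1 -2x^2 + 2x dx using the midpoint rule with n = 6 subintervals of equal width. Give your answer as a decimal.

Δx = (-1 − (-2.5))/6 = 0.25.
Midpoints: -2.375, -2.125, -1.875, -1.625, -1.375, -1.125.
f(-2.375) = -16.03125, f(-2.125) = -13.28125, f(-1.875) = -10.78125, f(-1.625) = -8.53125, f(-1.375) = -6.53125, f(-1.125) = -4.78125.
Sum = Δx · [f(-2.375) + f(-2.125) + f(-1.875) + ...].
Sum = -14.984375.

-14.984375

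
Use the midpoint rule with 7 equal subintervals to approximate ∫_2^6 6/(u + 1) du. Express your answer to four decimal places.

Δu = (6 − 2)/7 = 4/7.
Midpoints: 16/7, 20/7, 24/7, 4, 32/7, 36/7, 40/7.
f(16/7) = 42/23, f(20/7) = 14/9, f(24/7) = 42/31, f(4) = 1.2, f(32/7) = 14/13, f(36/7) = 42/43, f(40/7) = 42/47.
Sum = Δu · [f(16/7) + f(20/7) + f(24/7) + ...].
Sum ≈ 5.0764.

5.0764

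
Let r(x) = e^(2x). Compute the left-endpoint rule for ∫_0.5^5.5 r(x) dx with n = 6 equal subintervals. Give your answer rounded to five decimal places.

Δx = (5.5 − 0.5)/6 = 5/6.
Left endpoints: 0.5, 4/3, 13/6, 3, 23/6, 14/3.
r(0.5) ≈ 2.71828, r(4/3) ≈ 14.39192, r(13/6) ≈ 76.19786, r(3) ≈ 403.42879, r(23/6) ≈ 2135.94973, r(14/3) ≈ 11308.76461.
Sum = Δx · [r(0.5) + r(4/3) + r(13/6) + ...].
Sum ≈ 11617.87599.

11617.87599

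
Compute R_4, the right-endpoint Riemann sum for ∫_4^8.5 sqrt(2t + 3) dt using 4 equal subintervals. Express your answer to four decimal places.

Δt = (8.5 − 4)/4 = 1.125.
Right endpoints: 5.125, 6.25, 7.375, 8.5.
f(5.125) ≈ 3.6401, f(6.25) ≈ 3.9370, f(7.375) ≈ 4.2131, f(8.5) ≈ 4.4721.
Sum = Δt · [f(5.125) + f(6.25) + f(7.375) + f(8.5)].
Sum ≈ 18.2951.

18.2951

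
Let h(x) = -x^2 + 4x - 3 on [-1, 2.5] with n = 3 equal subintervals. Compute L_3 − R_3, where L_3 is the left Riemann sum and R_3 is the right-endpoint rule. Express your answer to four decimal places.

L_3 ≈ -11.439815.
R_3 ≈ -1.231481.
L_3 − R_3 ≈ -10.2083.

-10.2083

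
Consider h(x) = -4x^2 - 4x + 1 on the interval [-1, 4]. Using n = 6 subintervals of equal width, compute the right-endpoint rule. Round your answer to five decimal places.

-147.31481

Δx = (4 − (-1))/6 = 5/6.
Right endpoints: -1/6, 2/3, 1.5, 7/3, 19/6, 4.
h(-1/6) = 14/9, h(2/3) = -31/9, h(1.5) = -14, h(7/3) = -271/9, h(19/6) = -466/9, h(4) = -79.
Sum = Δx · [h(-1/6) + h(2/3) + h(1.5) + ...].
Sum ≈ -147.31481.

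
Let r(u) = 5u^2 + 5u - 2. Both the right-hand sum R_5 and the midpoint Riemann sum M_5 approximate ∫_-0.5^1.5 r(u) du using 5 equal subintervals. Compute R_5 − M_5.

4.4

R_5 = 11.1.
M_5 = 6.7.
R_5 − M_5 = 4.4.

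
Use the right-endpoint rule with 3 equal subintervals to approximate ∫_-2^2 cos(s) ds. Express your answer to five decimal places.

Δs = (2 − (-2))/3 = 4/3.
Right endpoints: -2/3, 2/3, 2.
f(-2/3) ≈ 0.78589, f(2/3) ≈ 0.78589, f(2) ≈ -0.41615.
Sum = Δs · [f(-2/3) + f(2/3) + f(2)].
Sum ≈ 1.54084.

1.54084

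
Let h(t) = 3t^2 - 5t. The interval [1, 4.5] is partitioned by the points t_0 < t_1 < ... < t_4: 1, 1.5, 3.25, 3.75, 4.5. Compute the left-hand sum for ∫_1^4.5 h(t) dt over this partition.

22.984375

Subinterval widths: 0.5, 1.75, 0.5, 0.75.
Left endpoints: 1, 1.5, 3.25, 3.75.
h(1) = -2, h(1.5) = -0.75, h(3.25) = 15.4375, h(3.75) = 23.4375.
Sum = Σ Δt_i · h(t_i).
Sum = 22.984375.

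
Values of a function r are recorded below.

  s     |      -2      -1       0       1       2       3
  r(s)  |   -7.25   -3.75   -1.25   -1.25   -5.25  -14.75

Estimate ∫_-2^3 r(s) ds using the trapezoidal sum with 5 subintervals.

-22.5

Δs = 1.
T_5 = (1/2)·[(-7.25) + 2·(-3.75) + 2·(-1.25) + 2·(-1.25) + 2·(-5.25) + (-14.75)] = -22.5.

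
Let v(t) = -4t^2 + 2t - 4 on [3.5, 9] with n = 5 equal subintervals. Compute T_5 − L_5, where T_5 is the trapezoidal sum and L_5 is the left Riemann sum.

T_5 = -872.52.
L_5 = -727.32.
T_5 − L_5 = -145.2.

-145.2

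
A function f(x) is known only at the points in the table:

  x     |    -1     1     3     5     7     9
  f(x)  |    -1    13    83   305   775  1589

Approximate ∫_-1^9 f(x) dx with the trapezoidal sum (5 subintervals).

3940

Δx = 2.
T_5 = (2/2)·[(-1) + 2·13 + 2·83 + 2·305 + 2·775 + 1589] = 3940.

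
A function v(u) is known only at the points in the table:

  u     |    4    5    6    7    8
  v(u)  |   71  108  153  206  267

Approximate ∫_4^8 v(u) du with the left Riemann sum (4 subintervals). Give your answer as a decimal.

Δu = 1.
Sum = 1·[71 + 108 + 153 + 206] = 538.

538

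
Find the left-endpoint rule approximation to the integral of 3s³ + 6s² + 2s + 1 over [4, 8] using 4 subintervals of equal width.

Δs = (8 − 4)/4 = 1.
Left endpoints: 4, 5, 6, 7.
f(4) = 297, f(5) = 536, f(6) = 877, f(7) = 1338.
Sum = Δs · [f(4) + f(5) + f(6) + f(7)].
Sum = 3048.

3048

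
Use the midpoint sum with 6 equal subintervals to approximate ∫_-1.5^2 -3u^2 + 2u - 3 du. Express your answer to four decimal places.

Δu = (2 − (-1.5))/6 = 7/12.
Midpoints: -29/24, -0.625, -1/24, 13/24, 1.125, 41/24.
f(-29/24) = -9.796875, f(-0.625) = -5.421875, f(-1/24) = -593/192, f(13/24) = -2.796875, f(1.125) = -4.546875, f(41/24) = -1601/192.
Sum = Δu · [f(-29/24) + f(-0.625) + f(-1/24) + ...].
Sum ≈ -19.8273.

-19.8273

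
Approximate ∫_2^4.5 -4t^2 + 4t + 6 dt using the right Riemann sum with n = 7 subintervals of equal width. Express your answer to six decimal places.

Δt = (4.5 − 2)/7 = 5/14.
Right endpoints: 33/14, 19/7, 43/14, 24/7, 53/14, 29/7, 4.5.
f(33/14) = -333/49, f(19/7) = -618/49, f(43/14) = -953/49, f(24/7) = -1338/49, f(53/14) = -1773/49, f(29/7) = -2258/49, f(4.5) = -57.
Sum = Δt · [f(33/14) + f(19/7) + f(43/14) + ...].
Sum ≈ -73.367347.

-73.367347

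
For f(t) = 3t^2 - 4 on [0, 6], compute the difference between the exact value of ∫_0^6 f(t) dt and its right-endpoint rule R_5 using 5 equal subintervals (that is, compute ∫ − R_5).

-69.12

Exact integral: ∫_0^6 f(t) dt = 192.
R_5 = 261.12.
Error = 192 − 261.12 = -69.12.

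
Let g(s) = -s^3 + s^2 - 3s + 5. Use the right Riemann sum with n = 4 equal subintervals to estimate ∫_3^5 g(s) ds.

Δs = (5 − 3)/4 = 0.5.
Right endpoints: 3.5, 4, 4.5, 5.
g(3.5) = -36.125, g(4) = -55, g(4.5) = -79.375, g(5) = -110.
Sum = Δs · [g(3.5) + g(4) + g(4.5) + g(5)].
Sum = -140.25.

-140.25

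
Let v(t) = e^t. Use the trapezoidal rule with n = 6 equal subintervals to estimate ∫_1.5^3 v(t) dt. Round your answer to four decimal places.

15.6850

Δt = (3 − 1.5)/6 = 0.25.
v(1.5) ≈ 4.4817, v(1.75) ≈ 5.7546, v(2) ≈ 7.3891, v(2.25) ≈ 9.4877, v(2.5) ≈ 12.1825, v(2.75) ≈ 15.6426, v(3) ≈ 20.0855.
T_6 = (Δt/2)·[v(t_0) + 2v(t_1) + ... + 2v(t_{5}) + v(t_6)].
Sum ≈ 15.6850.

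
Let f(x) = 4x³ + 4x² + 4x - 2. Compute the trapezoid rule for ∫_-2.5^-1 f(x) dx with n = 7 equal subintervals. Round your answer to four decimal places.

-32.2577

Δx = (-1 − (-2.5))/7 = 3/14.
f(-2.5) = -49.5, f(-16/7) = -13038/343, f(-29/14) = -19671/686, f(-13/7) = -7290/343, f(-23/14) = -10641/686, f(-10/7) = -3846/343, f(-17/14) = -5571/686, f(-1) = -6.
T_7 = (Δx/2)·[f(x_0) + 2f(x_1) + ... + 2f(x_{6}) + f(x_7)].
Sum ≈ -32.2577.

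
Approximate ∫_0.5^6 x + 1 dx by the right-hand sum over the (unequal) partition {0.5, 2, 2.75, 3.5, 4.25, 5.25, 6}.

Subinterval widths: 1.5, 0.75, 0.75, 0.75, 1, 0.75.
Right endpoints: 2, 2.75, 3.5, 4.25, 5.25, 6.
f(2) = 3, f(2.75) = 3.75, f(3.5) = 4.5, f(4.25) = 5.25, f(5.25) = 6.25, f(6) = 7.
Sum = Σ Δx_i · f(x_i).
Sum = 26.125.

26.125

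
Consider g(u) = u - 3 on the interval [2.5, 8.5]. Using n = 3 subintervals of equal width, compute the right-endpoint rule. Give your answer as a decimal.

Δu = (8.5 − 2.5)/3 = 2.
Right endpoints: 4.5, 6.5, 8.5.
g(4.5) = 1.5, g(6.5) = 3.5, g(8.5) = 5.5.
Sum = Δu · [g(4.5) + g(6.5) + g(8.5)].
Sum = 21.

21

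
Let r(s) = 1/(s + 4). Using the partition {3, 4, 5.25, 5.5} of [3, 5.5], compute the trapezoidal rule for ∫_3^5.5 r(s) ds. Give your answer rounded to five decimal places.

0.30629

Subinterval widths: 1, 1.25, 0.25.
r(3) = 1/7, r(4) = 0.125, r(5.25) = 4/37, r(5.5) = 2/19.
On each subinterval the trapezoid contributes (Δs_i/2)·[r(s_{i-1}) + r(s_i)].
Sum ≈ 0.30629.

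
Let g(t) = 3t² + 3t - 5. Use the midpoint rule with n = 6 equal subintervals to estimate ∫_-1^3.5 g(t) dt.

37.6171875

Δt = (3.5 − (-1))/6 = 0.75.
Midpoints: -0.625, 0.125, 0.875, 1.625, 2.375, 3.125.
g(-0.625) = -5.703125, g(0.125) = -4.578125, g(0.875) = -0.078125, g(1.625) = 7.796875, g(2.375) = 19.046875, g(3.125) = 33.671875.
Sum = Δt · [g(-0.625) + g(0.125) + g(0.875) + ...].
Sum = 37.6171875.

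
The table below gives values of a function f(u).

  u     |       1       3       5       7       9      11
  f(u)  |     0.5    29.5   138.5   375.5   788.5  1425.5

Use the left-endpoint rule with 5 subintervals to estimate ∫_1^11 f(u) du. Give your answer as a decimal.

Δu = 2.
Sum = 2·[0.5 + 29.5 + 138.5 + 375.5 + 788.5] = 2665.

2665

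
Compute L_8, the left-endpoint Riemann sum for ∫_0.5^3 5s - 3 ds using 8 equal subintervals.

Δs = (3 − 0.5)/8 = 0.3125.
Left endpoints: 0.5, 0.8125, 1.125, 1.4375, 1.75, 2.0625, 2.375, 2.6875.
f(0.5) = -0.5, f(0.8125) = 1.0625, f(1.125) = 2.625, f(1.4375) = 4.1875, f(1.75) = 5.75, f(2.0625) = 7.3125, f(2.375) = 8.875, f(2.6875) = 10.4375.
Sum = Δs · [f(0.5) + f(0.8125) + f(1.125) + ...].
Sum = 12.421875.

12.421875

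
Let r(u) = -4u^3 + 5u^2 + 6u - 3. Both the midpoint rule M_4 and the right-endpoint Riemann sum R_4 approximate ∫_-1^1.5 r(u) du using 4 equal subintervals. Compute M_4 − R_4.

M_4 = -0.68359375.
R_4 = 0.9765625.
M_4 − R_4 = -1.66015625.

-1.66015625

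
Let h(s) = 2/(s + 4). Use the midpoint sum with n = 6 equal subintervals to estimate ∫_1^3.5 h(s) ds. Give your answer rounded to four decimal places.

0.8106

Δs = (3.5 − 1)/6 = 5/12.
Midpoints: 29/24, 1.625, 49/24, 59/24, 2.875, 79/24.
h(29/24) = 0.384, h(1.625) = 16/45, h(49/24) = 48/145, h(59/24) = 48/155, h(2.875) = 16/55, h(79/24) = 48/175.
Sum = Δs · [h(29/24) + h(1.625) + h(49/24) + ...].
Sum ≈ 0.8106.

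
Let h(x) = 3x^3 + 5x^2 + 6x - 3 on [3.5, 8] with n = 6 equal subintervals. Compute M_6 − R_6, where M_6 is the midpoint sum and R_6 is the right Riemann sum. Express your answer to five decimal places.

-670.83398

M_6 ≈ 3871.1074219.
R_6 = 4541.94140625.
M_6 − R_6 ≈ -670.83398.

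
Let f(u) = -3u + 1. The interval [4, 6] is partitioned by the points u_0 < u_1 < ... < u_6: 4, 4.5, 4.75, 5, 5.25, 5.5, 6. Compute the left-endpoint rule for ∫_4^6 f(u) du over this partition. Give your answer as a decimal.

Subinterval widths: 0.5, 0.25, 0.25, 0.25, 0.25, 0.5.
Left endpoints: 4, 4.5, 4.75, 5, 5.25, 5.5.
f(4) = -11, f(4.5) = -12.5, f(4.75) = -13.25, f(5) = -14, f(5.25) = -14.75, f(5.5) = -15.5.
Sum = Σ Δu_i · f(u_i).
Sum = -26.875.

-26.875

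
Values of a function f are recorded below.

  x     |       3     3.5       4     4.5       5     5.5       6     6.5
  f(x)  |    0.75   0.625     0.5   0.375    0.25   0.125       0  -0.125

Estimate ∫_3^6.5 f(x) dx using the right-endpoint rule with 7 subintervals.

Δx = 0.5.
Sum = 0.5·[0.625 + 0.5 + 0.375 + 0.25 + 0.125 + 0 + (-0.125)] = 0.875.

0.875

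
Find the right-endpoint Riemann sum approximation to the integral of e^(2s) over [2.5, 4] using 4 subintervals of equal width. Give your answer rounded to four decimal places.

Δs = (4 − 2.5)/4 = 0.375.
Right endpoints: 2.875, 3.25, 3.625, 4.
f(2.875) ≈ 314.1907, f(3.25) ≈ 665.1416, f(3.625) ≈ 1408.1048, f(4) ≈ 2980.9580.
Sum = Δs · [f(2.875) + f(3.25) + f(3.625) + f(4)].
Sum ≈ 2013.1482.

2013.1482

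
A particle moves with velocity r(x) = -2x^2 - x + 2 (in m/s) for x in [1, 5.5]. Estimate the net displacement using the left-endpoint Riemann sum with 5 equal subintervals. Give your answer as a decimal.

-88.74

Δx = (5.5 − 1)/5 = 0.9.
Left endpoints: 1, 1.9, 2.8, 3.7, 4.6.
r(1) = -1, r(1.9) = -7.12, r(2.8) = -16.48, r(3.7) = -29.08, r(4.6) = -44.92.
Sum = Δx · [r(1) + r(1.9) + r(2.8) + r(3.7) + r(4.6)].
Sum = -88.74.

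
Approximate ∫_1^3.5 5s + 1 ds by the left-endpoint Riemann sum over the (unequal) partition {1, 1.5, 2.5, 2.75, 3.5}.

25.9375

Subinterval widths: 0.5, 1, 0.25, 0.75.
Left endpoints: 1, 1.5, 2.5, 2.75.
f(1) = 6, f(1.5) = 8.5, f(2.5) = 13.5, f(2.75) = 14.75.
Sum = Σ Δs_i · f(s_i).
Sum = 25.9375.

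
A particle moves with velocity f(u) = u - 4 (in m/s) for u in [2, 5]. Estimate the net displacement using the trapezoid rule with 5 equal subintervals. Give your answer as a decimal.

Δu = (5 − 2)/5 = 0.6.
f(2) = -2, f(2.6) = -1.4, f(3.2) = -0.8, f(3.8) = -0.2, f(4.4) = 0.4, f(5) = 1.
T_5 = (Δu/2)·[f(u_0) + 2f(u_1) + ... + 2f(u_{4}) + f(u_5)].
Sum = -1.5.

-1.5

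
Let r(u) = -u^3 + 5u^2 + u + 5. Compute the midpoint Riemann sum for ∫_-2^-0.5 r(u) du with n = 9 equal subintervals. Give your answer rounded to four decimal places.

Δu = (-0.5 − (-2))/9 = 1/6.
Midpoints: -23/12, -1.75, -19/12, -17/12, -1.25, -13/12, -11/12, -0.75, -7/12.
r(-23/12) = 49235/1728, r(-1.75) = 23.921875, r(-19/12) = 34423/1728, r(-17/12) = 28445/1728, r(-1.25) = 13.515625, r(-13/12) = 19105/1728, r(-11/12) = 15647/1728, r(-0.75) = 7.484375, r(-7/12) = 10915/1728.
Sum = Δu · [r(-23/12) + r(-1.75) + r(-19/12) + ...].
Sum ≈ 22.7040.

22.7040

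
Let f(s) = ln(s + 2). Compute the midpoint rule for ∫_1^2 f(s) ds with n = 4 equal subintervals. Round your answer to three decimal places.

Δs = (2 − 1)/4 = 0.25.
Midpoints: 1.125, 1.375, 1.625, 1.875.
f(1.125) ≈ 1.139, f(1.375) ≈ 1.216, f(1.625) ≈ 1.288, f(1.875) ≈ 1.355.
Sum = Δs · [f(1.125) + f(1.375) + f(1.625) + f(1.875)].
Sum ≈ 1.250.

1.250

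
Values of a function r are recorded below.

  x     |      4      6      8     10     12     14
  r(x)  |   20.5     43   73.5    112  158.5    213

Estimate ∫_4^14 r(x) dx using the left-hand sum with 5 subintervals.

815

Δx = 2.
Sum = 2·[20.5 + 43 + 73.5 + 112 + 158.5] = 815.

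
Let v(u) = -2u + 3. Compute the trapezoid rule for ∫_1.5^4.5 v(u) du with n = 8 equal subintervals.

Δu = (4.5 − 1.5)/8 = 0.375.
v(1.5) = 0, v(1.875) = -0.75, v(2.25) = -1.5, v(2.625) = -2.25, v(3) = -3, v(3.375) = -3.75, v(3.75) = -4.5, v(4.125) = -5.25, v(4.5) = -6.
T_8 = (Δu/2)·[v(u_0) + 2v(u_1) + ... + 2v(u_{7}) + v(u_8)].
Sum = -9.

-9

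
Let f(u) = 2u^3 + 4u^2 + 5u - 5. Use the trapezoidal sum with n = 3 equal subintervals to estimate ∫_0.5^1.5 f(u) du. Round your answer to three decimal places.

7.019

Δu = (1.5 − 0.5)/3 = 1/3.
f(0.5) = -1.25, f(5/6) = 335/108, f(7/6) = 1021/108, f(1.5) = 18.25.
T_3 = (Δu/2)·[f(u_0) + 2f(u_1) + 2f(u_2) + f(u_3)].
Sum ≈ 7.019.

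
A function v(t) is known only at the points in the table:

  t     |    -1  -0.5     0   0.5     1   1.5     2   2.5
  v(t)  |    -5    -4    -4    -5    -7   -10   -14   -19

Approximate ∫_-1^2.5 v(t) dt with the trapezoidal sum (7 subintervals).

Δt = 0.5.
T_7 = (0.5/2)·[(-5) + 2·(-4) + 2·(-4) + 2·(-5) + 2·(-7) + 2·(-10) + 2·(-14) + (-19)] = -28.

-28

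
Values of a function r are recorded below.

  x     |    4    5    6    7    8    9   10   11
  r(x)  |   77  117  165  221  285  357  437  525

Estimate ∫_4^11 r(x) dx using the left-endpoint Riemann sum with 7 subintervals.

1659

Δx = 1.
Sum = 1·[77 + 117 + 165 + 221 + 285 + 357 + 437] = 1659.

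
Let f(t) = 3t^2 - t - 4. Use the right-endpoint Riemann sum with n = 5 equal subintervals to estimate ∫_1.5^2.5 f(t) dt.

7.37

Δt = (2.5 − 1.5)/5 = 0.2.
Right endpoints: 1.7, 1.9, 2.1, 2.3, 2.5.
f(1.7) = 2.97, f(1.9) = 4.93, f(2.1) = 7.13, f(2.3) = 9.57, f(2.5) = 12.25.
Sum = Δt · [f(1.7) + f(1.9) + f(2.1) + f(2.3) + f(2.5)].
Sum = 7.37.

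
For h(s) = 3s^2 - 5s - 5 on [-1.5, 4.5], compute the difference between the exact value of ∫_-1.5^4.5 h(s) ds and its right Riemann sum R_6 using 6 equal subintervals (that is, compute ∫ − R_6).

Exact integral: ∫_-1.5^4.5 h(s) ds = 19.5.
R_6 = 34.5.
Error = 19.5 − 34.5 = -15.

-15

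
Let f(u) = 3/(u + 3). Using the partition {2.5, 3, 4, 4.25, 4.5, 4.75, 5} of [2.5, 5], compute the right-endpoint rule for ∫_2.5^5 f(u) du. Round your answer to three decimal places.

Subinterval widths: 0.5, 1, 0.25, 0.25, 0.25, 0.25.
Right endpoints: 3, 4, 4.25, 4.5, 4.75, 5.
f(3) = 0.5, f(4) = 3/7, f(4.25) = 12/29, f(4.5) = 0.4, f(4.75) = 12/31, f(5) = 0.375.
Sum = Σ Δu_i · f(u_i).
Sum ≈ 1.073.

1.073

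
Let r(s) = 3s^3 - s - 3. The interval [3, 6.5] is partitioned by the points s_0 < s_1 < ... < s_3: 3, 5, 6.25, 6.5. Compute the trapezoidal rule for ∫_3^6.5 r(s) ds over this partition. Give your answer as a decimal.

1315.55078125

Subinterval widths: 2, 1.25, 0.25.
r(3) = 75, r(5) = 367, r(6.25) = 723.171875, r(6.5) = 814.375.
On each subinterval the trapezoid contributes (Δs_i/2)·[r(s_{i-1}) + r(s_i)].
Sum = 1315.55078125.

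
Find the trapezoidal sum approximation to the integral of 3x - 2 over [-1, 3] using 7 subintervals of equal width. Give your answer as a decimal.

Δx = (3 − (-1))/7 = 4/7.
f(-1) = -5, f(-3/7) = -23/7, f(1/7) = -11/7, f(5/7) = 1/7, f(9/7) = 13/7, f(13/7) = 25/7, f(17/7) = 37/7, f(3) = 7.
T_7 = (Δx/2)·[f(x_0) + 2f(x_1) + ... + 2f(x_{6}) + f(x_7)].
Sum = 4.

4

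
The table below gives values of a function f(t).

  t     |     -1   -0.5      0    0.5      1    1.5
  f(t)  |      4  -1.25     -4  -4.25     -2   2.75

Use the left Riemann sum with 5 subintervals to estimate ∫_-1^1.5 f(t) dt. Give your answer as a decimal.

Δt = 0.5.
Sum = 0.5·[4 + (-1.25) + (-4) + (-4.25) + (-2)] = -3.75.

-3.75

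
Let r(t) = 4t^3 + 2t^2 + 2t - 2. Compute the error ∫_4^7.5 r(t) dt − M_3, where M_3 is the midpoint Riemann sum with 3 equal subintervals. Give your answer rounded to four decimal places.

Exact integral: ∫_4^7.5 r(t) dt ≈ 3179.895833.
M_3 ≈ 3151.709491.
Error ≈ 3179.895833 − 3151.709491 ≈ 28.1863.

28.1863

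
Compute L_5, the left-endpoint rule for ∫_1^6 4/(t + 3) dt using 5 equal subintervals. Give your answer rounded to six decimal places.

Δt = (6 − 1)/5 = 1.
Left endpoints: 1, 2, 3, 4, 5.
f(1) = 1, f(2) = 0.8, f(3) = 2/3, f(4) = 4/7, f(5) = 0.5.
Sum = Δt · [f(1) + f(2) + f(3) + f(4) + f(5)].
Sum ≈ 3.538095.

3.538095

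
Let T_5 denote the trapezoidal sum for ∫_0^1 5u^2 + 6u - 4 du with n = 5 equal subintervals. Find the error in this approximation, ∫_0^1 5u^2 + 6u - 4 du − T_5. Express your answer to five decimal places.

Exact integral: ∫_0^1 f(u) du ≈ 0.6666667.
T_5 = 0.7.
Error ≈ 0.6666667 − 0.7 ≈ -0.03333.

-0.03333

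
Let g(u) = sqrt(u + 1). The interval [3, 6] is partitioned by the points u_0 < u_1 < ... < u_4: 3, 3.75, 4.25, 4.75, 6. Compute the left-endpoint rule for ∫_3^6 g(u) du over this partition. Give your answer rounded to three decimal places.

Subinterval widths: 0.75, 0.5, 0.5, 1.25.
Left endpoints: 3, 3.75, 4.25, 4.75.
g(3) ≈ 2.000, g(3.75) ≈ 2.179, g(4.25) ≈ 2.291, g(4.75) ≈ 2.398.
Sum = Σ Δu_i · g(u_i).
Sum ≈ 6.733.

6.733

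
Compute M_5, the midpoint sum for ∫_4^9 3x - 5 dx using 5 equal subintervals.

Δx = (9 − 4)/5 = 1.
Midpoints: 4.5, 5.5, 6.5, 7.5, 8.5.
f(4.5) = 8.5, f(5.5) = 11.5, f(6.5) = 14.5, f(7.5) = 17.5, f(8.5) = 20.5.
Sum = Δx · [f(4.5) + f(5.5) + f(6.5) + f(7.5) + f(8.5)].
Sum = 72.5.

72.5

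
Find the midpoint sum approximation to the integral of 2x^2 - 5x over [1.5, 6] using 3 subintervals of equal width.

55.6875

Δx = (6 − 1.5)/3 = 1.5.
Midpoints: 2.25, 3.75, 5.25.
f(2.25) = -1.125, f(3.75) = 9.375, f(5.25) = 28.875.
Sum = Δx · [f(2.25) + f(3.75) + f(5.25)].
Sum = 55.6875.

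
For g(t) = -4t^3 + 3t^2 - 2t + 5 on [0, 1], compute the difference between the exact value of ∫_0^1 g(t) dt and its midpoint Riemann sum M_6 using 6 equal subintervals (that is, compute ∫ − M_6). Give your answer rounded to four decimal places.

Exact integral: ∫_0^1 g(t) dt = 4.
M_6 ≈ 4.006944.
Error ≈ 4 − 4.006944 ≈ -0.0069.

-0.0069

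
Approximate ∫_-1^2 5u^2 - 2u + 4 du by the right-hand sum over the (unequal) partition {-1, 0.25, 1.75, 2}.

Subinterval widths: 1.25, 1.5, 0.25.
Right endpoints: 0.25, 1.75, 2.
f(0.25) = 3.8125, f(1.75) = 15.8125, f(2) = 20.
Sum = Σ Δu_i · f(u_i).
Sum = 33.484375.

33.484375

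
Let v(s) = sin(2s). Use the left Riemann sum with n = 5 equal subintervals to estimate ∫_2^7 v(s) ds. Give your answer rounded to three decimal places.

-1.127

Δs = (7 − 2)/5 = 1.
Left endpoints: 2, 3, 4, 5, 6.
v(2) ≈ -0.757, v(3) ≈ -0.279, v(4) ≈ 0.989, v(5) ≈ -0.544, v(6) ≈ -0.537.
Sum = Δs · [v(2) + v(3) + v(4) + v(5) + v(6)].
Sum ≈ -1.127.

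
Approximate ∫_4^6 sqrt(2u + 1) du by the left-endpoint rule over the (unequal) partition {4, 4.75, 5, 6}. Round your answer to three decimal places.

Subinterval widths: 0.75, 0.25, 1.
Left endpoints: 4, 4.75, 5.
f(4) ≈ 3.000, f(4.75) ≈ 3.240, f(5) ≈ 3.317.
Sum = Σ Δu_i · f(u_i).
Sum ≈ 6.377.

6.377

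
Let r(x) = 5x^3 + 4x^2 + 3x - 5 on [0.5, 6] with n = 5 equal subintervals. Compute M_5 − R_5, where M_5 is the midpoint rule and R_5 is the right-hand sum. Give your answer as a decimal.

-769.1440625

M_5 = 1904.6259375.
R_5 = 2673.77.
M_5 − R_5 = -769.1440625.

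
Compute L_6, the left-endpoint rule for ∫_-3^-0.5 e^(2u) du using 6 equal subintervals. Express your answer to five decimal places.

0.11703

Δu = (-0.5 − (-3))/6 = 5/12.
Left endpoints: -3, -31/12, -13/6, -1.75, -4/3, -11/12.
f(-3) ≈ 0.00248, f(-31/12) ≈ 0.00570, f(-13/6) ≈ 0.01312, f(-1.75) ≈ 0.03020, f(-4/3) ≈ 0.06948, f(-11/12) ≈ 0.15988.
Sum = Δu · [f(-3) + f(-31/12) + f(-13/6) + ...].
Sum ≈ 0.11703.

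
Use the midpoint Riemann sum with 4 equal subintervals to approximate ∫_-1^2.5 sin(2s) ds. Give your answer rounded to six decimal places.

-0.398891

Δs = (2.5 − (-1))/4 = 0.875.
Midpoints: -0.5625, 0.3125, 1.1875, 2.0625.
f(-0.5625) ≈ -0.902268, f(0.3125) ≈ 0.585097, f(1.1875) ≈ 0.693685, f(2.0625) ≈ -0.832391.
Sum = Δs · [f(-0.5625) + f(0.3125) + f(1.1875) + f(2.0625)].
Sum ≈ -0.398891.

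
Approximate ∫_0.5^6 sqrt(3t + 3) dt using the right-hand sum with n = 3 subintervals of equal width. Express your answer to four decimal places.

Δt = (6 − 0.5)/3 = 11/6.
Right endpoints: 7/3, 25/6, 6.
f(7/3) ≈ 3.1623, f(25/6) ≈ 3.9370, f(6) ≈ 4.5826.
Sum = Δt · [f(7/3) + f(25/6) + f(6)].
Sum ≈ 21.4167.

21.4167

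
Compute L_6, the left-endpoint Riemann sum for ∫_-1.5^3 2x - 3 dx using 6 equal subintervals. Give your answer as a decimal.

-10.125

Δx = (3 − (-1.5))/6 = 0.75.
Left endpoints: -1.5, -0.75, 0, 0.75, 1.5, 2.25.
f(-1.5) = -6, f(-0.75) = -4.5, f(0) = -3, f(0.75) = -1.5, f(1.5) = 0, f(2.25) = 1.5.
Sum = Δx · [f(-1.5) + f(-0.75) + f(0) + ...].
Sum = -10.125.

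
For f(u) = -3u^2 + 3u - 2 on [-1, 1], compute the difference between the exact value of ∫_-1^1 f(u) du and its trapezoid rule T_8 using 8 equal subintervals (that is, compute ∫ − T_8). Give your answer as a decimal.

Exact integral: ∫_-1^1 f(u) du = -6.
T_8 = -6.0625.
Error = -6 − (-6.0625) = 0.0625.

0.0625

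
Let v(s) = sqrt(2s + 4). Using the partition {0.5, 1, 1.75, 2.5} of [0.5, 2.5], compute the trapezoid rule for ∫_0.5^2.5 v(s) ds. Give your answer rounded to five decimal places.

Subinterval widths: 0.5, 0.75, 0.75.
v(0.5) ≈ 2.23607, v(1) ≈ 2.44949, v(1.75) ≈ 2.73861, v(2.5) ≈ 3.00000.
On each subinterval the trapezoid contributes (Δs_i/2)·[v(s_{i-1}) + v(s_i)].
Sum ≈ 5.26891.

5.26891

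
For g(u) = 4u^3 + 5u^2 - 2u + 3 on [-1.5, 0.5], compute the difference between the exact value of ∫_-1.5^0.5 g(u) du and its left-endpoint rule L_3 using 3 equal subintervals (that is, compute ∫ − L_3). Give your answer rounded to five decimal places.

0.14815

Exact integral: ∫_-1.5^0.5 g(u) du ≈ 8.8333333.
L_3 ≈ 8.6851852.
Error ≈ 8.8333333 − 8.6851852 ≈ 0.14815.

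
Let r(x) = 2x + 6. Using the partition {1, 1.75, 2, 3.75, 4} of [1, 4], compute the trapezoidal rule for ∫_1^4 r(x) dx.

Subinterval widths: 0.75, 0.25, 1.75, 0.25.
r(1) = 8, r(1.75) = 9.5, r(2) = 10, r(3.75) = 13.5, r(4) = 14.
On each subinterval the trapezoid contributes (Δx_i/2)·[r(x_{i-1}) + r(x_i)].
Sum = 33.

33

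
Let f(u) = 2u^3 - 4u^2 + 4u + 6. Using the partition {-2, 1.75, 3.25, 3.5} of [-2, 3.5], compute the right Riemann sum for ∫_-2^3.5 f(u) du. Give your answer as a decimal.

125.3046875

Subinterval widths: 3.75, 1.5, 0.25.
Right endpoints: 1.75, 3.25, 3.5.
f(1.75) = 11.46875, f(3.25) = 45.40625, f(3.5) = 56.75.
Sum = Σ Δu_i · f(u_i).
Sum = 125.3046875.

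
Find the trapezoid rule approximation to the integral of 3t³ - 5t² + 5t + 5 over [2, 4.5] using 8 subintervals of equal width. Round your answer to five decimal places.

Δt = (4.5 − 2)/8 = 0.3125.
f(2) = 19, f(2.3125) = 110279/4096, f(2.625) = 19423/512, f(2.9375) = 215389/4096, f(3.25) = 71.421875, f(3.5625) = 389099/4096, f(3.875) = 63413/512, f(4.1875) = 649409/4096, f(4.5) = 199.625.
T_8 = (Δt/2)·[f(t_0) + 2f(t_1) + ... + 2f(t_{7}) + f(t_8)].
Sum ≈ 211.11694.

211.11694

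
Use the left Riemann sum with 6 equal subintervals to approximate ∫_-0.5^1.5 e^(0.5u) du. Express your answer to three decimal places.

Δu = (1.5 − (-0.5))/6 = 1/3.
Left endpoints: -0.5, -1/6, 1/6, 0.5, 5/6, 7/6.
f(-0.5) ≈ 0.779, f(-1/6) ≈ 0.920, f(1/6) ≈ 1.087, f(0.5) ≈ 1.284, f(5/6) ≈ 1.517, f(7/6) ≈ 1.792.
Sum = Δu · [f(-0.5) + f(-1/6) + f(1/6) + ...].
Sum ≈ 2.460.

2.460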